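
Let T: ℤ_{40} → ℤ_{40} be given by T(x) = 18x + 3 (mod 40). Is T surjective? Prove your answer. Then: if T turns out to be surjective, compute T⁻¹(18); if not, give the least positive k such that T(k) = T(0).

Since gcd(18, 40) = 2, we have 18x ≡ 0 (mod 2) for all x, so T(x) ≡ 1 (mod 2).
But 0 ≢ 1 (mod 2), so 0 ∈ ℤ_{40} has no preimage. Therefore T is not surjective.
Since T is not surjective, we find the least positive k with T(k) = T(0): this means 18k ≡ 0 (mod 40), i.e. 40 ∣ 18k. Since gcd(18, 40) = 2, dividing through by 2 this holds exactly when 20 ∣ 9k, and as gcd(9, 20) = 1, exactly when 20 ∣ k.
The smallest positive such k is 20.

20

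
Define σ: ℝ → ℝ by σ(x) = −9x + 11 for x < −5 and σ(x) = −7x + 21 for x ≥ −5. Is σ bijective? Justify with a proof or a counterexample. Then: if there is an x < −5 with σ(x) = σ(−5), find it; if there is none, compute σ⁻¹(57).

-46/9

Both pieces are strictly decreasing (slopes −9 and −7), so each is injective on its own interval.
The left piece maps (−∞, −5) onto (56, ∞); the right piece maps [−5, ∞) onto (−∞, 56].
Since 56 = 56, the images partition ℝ: σ is injective and surjective, hence bijective.
Because the two images are disjoint, no x < −5 has σ(x) = σ(−5), so we compute σ⁻¹(57): 57 lies in (56, ∞), so solve −9x + 11 = 57: x = (57 − 11)/(−9) = −46/9.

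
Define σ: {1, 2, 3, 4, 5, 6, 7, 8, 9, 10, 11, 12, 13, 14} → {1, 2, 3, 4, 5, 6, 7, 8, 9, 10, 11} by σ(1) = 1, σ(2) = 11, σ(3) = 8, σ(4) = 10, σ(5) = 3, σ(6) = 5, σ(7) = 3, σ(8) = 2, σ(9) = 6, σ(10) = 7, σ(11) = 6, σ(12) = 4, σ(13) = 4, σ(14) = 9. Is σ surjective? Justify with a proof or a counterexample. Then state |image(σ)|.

Every element of the codomain has a preimage: 1 = σ(1), 2 = σ(8), 3 = σ(5), 4 = σ(12), 5 = σ(6), 6 = σ(9), 7 = σ(10), 8 = σ(3), 9 = σ(14), 10 = σ(4), 11 = σ(2).
Hence σ is surjective.
The image of σ is {1, 2, 3, 4, 5, 6, 7, 8, 9, 10, 11}, which has 11 elements.

11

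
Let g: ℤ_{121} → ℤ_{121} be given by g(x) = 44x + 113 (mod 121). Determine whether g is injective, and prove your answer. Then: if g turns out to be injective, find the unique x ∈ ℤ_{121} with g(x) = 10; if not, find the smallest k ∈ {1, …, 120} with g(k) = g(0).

We have gcd(44, 121) = 11 > 1. Taking u = 0 and v = 11: g(0) = 113 and g(11) = 44·11 + 113 = 597 ≡ 113 (mod 121).
So g(0) = g(11) while 0 ≠ 11, therefore g is not injective.
Since g is not injective, we find the least positive k with g(k) = g(0): this means 44k ≡ 0 (mod 121), i.e. 121 ∣ 44k. Since gcd(44, 121) = 11, dividing through by 11 this holds exactly when 11 ∣ 4k, and as gcd(4, 11) = 1, exactly when 11 ∣ k.
The smallest positive such k is 11.

11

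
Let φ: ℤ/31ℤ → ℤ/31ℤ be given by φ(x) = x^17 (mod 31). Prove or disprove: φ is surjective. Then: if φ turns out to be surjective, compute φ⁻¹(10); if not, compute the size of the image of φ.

14

Since 31 is prime, the nonzero elements of ℤ/31ℤ form a cyclic group of order 30.
As gcd(17, 30) = 1, raising to the 17th power is a bijection on this group: if s^17 ≡ t^17 then (st^{−1})^17 = 1, and the only element of order dividing gcd(17, 30) = 1 is 1, so s = t.
With φ(0) = 0 this makes φ injective on all of ℤ/31ℤ, hence bijective (finite equal-size domain and codomain). In particular φ is surjective.
Since φ is surjective, we find the preimage of 10. The inverse of x ↦ x^17 on (ℤ/31ℤ)^× is x ↦ x^23, because 17·23 = 391 = 13·30 + 1 ≡ 1 (mod 30) and x^{30} = 1 for x ≠ 0 (Fermat). So φ⁻¹(10) = 10^23 mod 31.
Repeated squaring mod 31: 10^1 ≡ 10, 10^2 ≡ 10² = 100 ≡ 7, 10^4 ≡ 7² = 49 ≡ 18, 10^8 ≡ 18² = 324 ≡ 14, 10^16 ≡ 14² = 196 ≡ 10. Since 23 = 16 + 4 + 2 + 1, 10^23 ≡ 10·18·7·10: 10·18 = 180 ≡ 25, then 25·7 = 175 ≡ 20, then 20·10 = 200 ≡ 14. So 10^23 ≡ 14 (mod 31).
Hence φ⁻¹(10) = 14.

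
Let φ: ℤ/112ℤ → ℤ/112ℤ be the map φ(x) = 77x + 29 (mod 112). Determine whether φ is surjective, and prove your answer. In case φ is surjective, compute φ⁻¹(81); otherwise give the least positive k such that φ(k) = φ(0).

Since gcd(77, 112) = 7, we have 77x ≡ 0 (mod 7) for all x, so φ(x) ≡ 1 (mod 7).
But 0 ≢ 1 (mod 7), so 0 ∈ ℤ/112ℤ has no preimage. Hence φ is not surjective.
Since φ is not surjective, we find the least positive k with φ(k) = φ(0): this means 77k ≡ 0 (mod 112), i.e. 112 ∣ 77k. Since gcd(77, 112) = 7, dividing through by 7 this holds exactly when 16 ∣ 11k, and as gcd(11, 16) = 1, exactly when 16 ∣ k.
The smallest positive such k is 16.

16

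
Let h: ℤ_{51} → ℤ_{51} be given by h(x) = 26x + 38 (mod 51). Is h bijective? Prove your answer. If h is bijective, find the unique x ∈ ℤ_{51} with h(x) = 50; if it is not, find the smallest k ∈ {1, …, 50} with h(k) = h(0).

24

If h(u) = h(v), then 26u ≡ 26v (mod 51). Because gcd(26, 51) = 1, we may cancel 26 to get u ≡ v (mod 51).
We now compute 26⁻¹ mod 51 explicitly. Euclid's algorithm: 51 = 1·26 + 25, 26 = 1·25 + 1; back-substituting gives 1 = 2·26 − 1·51, so 26⁻¹ ≡ 2 (mod 51).
For any y ∈ ℤ_{51}, x = 2(y − 38) mod 51 satisfies h(x) = 26·2(y − 38) + 38 ≡ y (since 26·2 ≡ 1 mod 51). So every y has a preimage.
Hence h is bijective.
Since h is bijective, we compute h⁻¹(50): solve 26x + 38 ≡ 50 (mod 51), i.e. 26x ≡ 12 (mod 51).
Multiplying by 26⁻¹ = 2 gives x ≡ 2·12 = 24 ≡ 24 (mod 51).
Check: h(24) = 26·24 + 38 = 662 = 12·51 + 50 ≡ 50 (mod 51).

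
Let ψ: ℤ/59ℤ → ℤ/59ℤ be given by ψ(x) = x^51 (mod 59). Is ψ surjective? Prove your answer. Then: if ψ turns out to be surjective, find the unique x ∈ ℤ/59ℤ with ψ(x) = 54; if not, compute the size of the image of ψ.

24

Since 59 is prime, the nonzero elements of ℤ/59ℤ form a cyclic group of order 58.
As gcd(51, 58) = 1, raising to the 51st power is a bijection on this group: if s^51 ≡ t^51 then (st^{−1})^51 = 1, and the only element of order dividing gcd(51, 58) = 1 is 1, so s = t.
With ψ(0) = 0 this makes ψ injective on all of ℤ/59ℤ, hence bijective (finite equal-size domain and codomain). In particular ψ is surjective.
Since ψ is surjective, we find the preimage of 54. The inverse of x ↦ x^51 on (ℤ/59ℤ)^× is x ↦ x^33, because 51·33 = 1683 = 29·58 + 1 ≡ 1 (mod 58) and x^{58} = 1 for x ≠ 0 (Fermat). So ψ⁻¹(54) = 54^33 mod 59.
Repeated squaring mod 59: 54^1 ≡ 54, 54^2 ≡ 54² = 2916 ≡ 25, 54^4 ≡ 25² = 625 ≡ 35, 54^8 ≡ 35² = 1225 ≡ 45, 54^16 ≡ 45² = 2025 ≡ 19, 54^32 ≡ 19² = 361 ≡ 7. Since 33 = 32 + 1, 54^33 ≡ 7·54: 7·54 = 378 ≡ 24. So 54^33 ≡ 24 (mod 59).
Hence ψ⁻¹(54) = 24.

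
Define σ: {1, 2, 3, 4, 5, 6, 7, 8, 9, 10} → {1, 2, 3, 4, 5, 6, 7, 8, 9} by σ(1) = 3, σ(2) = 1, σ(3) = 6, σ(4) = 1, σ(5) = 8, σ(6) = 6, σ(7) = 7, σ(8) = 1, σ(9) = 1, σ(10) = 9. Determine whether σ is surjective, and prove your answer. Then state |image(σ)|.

6

No element maps to 2, so σ is not surjective.
The image of σ is {1, 3, 6, 7, 8, 9}, which has 6 elements.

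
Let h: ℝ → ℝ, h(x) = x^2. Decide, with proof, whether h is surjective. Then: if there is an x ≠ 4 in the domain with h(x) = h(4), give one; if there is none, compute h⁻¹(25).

-4

Since 2 is even, x^2 ≥ 0 for all x ∈ ℝ, so −1 ∈ ℝ has no preimage. Therefore h is not surjective.
For the follow-up, such an x exists: taking x = −4 ∈ ℝ gives h(−4) = 16 = h(4) with −4 ≠ 4.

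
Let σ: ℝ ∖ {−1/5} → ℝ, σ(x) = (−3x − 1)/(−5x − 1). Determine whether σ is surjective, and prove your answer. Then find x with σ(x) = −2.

If σ(x) = 3/5, cross-multiplying gives −5(−3x − 1) = −3(−5x − 1), which simplifies to 5 = 3 — false.  So 3/5 has no preimage and σ is not surjective.
Solving σ(x) = −2: cross-multiplying gives −3x − 1 = −2(−5x − 1), which rearranges to −13x = 3, so x = −3/13.

-3/13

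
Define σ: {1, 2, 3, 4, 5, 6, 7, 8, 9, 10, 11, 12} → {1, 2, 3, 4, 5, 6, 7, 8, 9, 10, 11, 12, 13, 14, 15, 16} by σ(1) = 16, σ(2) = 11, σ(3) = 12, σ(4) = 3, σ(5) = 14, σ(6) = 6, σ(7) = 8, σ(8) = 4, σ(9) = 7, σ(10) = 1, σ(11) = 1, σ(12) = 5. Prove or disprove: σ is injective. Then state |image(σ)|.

11

σ(10) = 1 = σ(11) with 10 ≠ 11, so σ is not injective.
The image of σ is {1, 3, 4, 5, 6, 7, 8, 11, 12, 14, 16}, which has 11 elements.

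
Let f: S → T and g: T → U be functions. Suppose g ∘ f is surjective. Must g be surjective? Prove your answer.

surjective

Let c ∈ U. Since g ∘ f is surjective, some a ∈ S has g(f(a)) = c. Then b = f(a) ∈ T satisfies g(b) = c. So g is surjective.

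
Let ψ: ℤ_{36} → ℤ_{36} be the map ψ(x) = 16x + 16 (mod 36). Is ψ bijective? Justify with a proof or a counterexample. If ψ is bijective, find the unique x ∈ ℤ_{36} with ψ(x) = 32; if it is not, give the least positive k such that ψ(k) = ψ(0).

By definition, ψ is injective if ψ(a) = ψ(b) implies a = b.
We have gcd(16, 36) = 4 > 1. Taking a = 0 and b = 9: ψ(0) = 16 and ψ(9) = 16·9 + 16 = 160 ≡ 16 (mod 36).
So ψ(0) = ψ(9) while 0 ≠ 9, therefore ψ is not injective, hence not bijective.
Since ψ is not bijective, we find the least positive k with ψ(k) = ψ(0): this means 16k ≡ 0 (mod 36), i.e. 36 ∣ 16k. Since gcd(16, 36) = 4, dividing through by 4 this holds exactly when 9 ∣ 4k, and as gcd(4, 9) = 1, exactly when 9 ∣ k.
The smallest positive such k is 9.

9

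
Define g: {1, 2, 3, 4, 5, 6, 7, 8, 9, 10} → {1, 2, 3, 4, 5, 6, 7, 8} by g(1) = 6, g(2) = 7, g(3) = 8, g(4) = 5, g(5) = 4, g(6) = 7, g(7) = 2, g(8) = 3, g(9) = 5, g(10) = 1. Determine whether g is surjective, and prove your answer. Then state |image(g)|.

8

Every element of the codomain has a preimage: 1 = g(10), 2 = g(7), 3 = g(8), 4 = g(5), 5 = g(4), 6 = g(1), 7 = g(2), 8 = g(3).
Hence g is surjective.
The image of g is {1, 2, 3, 4, 5, 6, 7, 8}, which has 8 elements.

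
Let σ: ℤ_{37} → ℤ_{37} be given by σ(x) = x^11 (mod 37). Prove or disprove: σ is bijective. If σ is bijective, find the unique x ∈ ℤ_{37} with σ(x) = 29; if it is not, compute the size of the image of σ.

Since 37 is prime, the nonzero elements of ℤ_{37} form a cyclic group of order 36.
As gcd(11, 36) = 1, raising to the 11th power is a bijection on this group: if s^11 ≡ t^11 then (st^{−1})^11 = 1, and the only element of order dividing gcd(11, 36) = 1 is 1, so s = t.
With σ(0) = 0 this makes σ injective on all of ℤ_{37}, hence bijective (finite equal-size domain and codomain). In particular σ is bijective.
Since σ is bijective, we find the preimage of 29. The inverse of x ↦ x^11 on (ℤ_{37})^× is x ↦ x^23, because 11·23 = 253 = 7·36 + 1 ≡ 1 (mod 36) and x^{36} = 1 for x ≠ 0 (Fermat). So σ⁻¹(29) = 29^23 mod 37.
Repeated squaring mod 37: 29^1 ≡ 29, 29^2 ≡ 29² = 841 ≡ 27, 29^4 ≡ 27² = 729 ≡ 26, 29^8 ≡ 26² = 676 ≡ 10, 29^16 ≡ 10² = 100 ≡ 26. Since 23 = 16 + 4 + 2 + 1, 29^23 ≡ 26·26·27·29: 26·26 = 676 ≡ 10, then 10·27 = 270 ≡ 11, then 11·29 = 319 ≡ 23. So 29^23 ≡ 23 (mod 37).
Hence σ⁻¹(29) = 23.

23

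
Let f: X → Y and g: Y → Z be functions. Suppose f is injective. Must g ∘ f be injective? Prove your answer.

No. Take X = Y = Z = {1, 2}, f = identity (injective), and g(x) = 1 for every x.
Then (g ∘ f)(1) = 1 = (g ∘ f)(2) with 1 ≠ 2, so g ∘ f is not injective.

not injective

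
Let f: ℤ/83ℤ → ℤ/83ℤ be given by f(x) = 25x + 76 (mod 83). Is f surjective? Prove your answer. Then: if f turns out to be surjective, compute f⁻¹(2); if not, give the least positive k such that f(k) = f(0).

7

By definition, f is surjective if every y in the codomain equals f(x) for some x in the domain.
Since gcd(25, 83) = 1, 25 is invertible modulo 83. Euclid's algorithm: 83 = 3·25 + 8, 25 = 3·8 + 1; back-substituting gives 1 = 10·25 − 3·83, so 25⁻¹ ≡ 10 (mod 83).
Then y ↦ 10(y − 76) is a two-sided inverse to f, so every y ∈ ℤ/83ℤ has a preimage.
Thus f is surjective.
Since f is surjective, we compute f⁻¹(2): solve 25x + 76 ≡ 2 (mod 83), i.e. 25x ≡ 9 (mod 83).
Multiplying by 25⁻¹ = 10 gives x ≡ 10·9 = 90 = 1·83 + 7 ≡ 7 (mod 83).
Check: f(7) = 25·7 + 76 = 251 = 3·83 + 2 ≡ 2 (mod 83).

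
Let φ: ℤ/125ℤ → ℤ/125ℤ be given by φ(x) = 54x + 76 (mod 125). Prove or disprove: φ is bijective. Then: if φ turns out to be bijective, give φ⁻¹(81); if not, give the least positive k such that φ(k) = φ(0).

If φ(a) = φ(b), then 54a ≡ 54b (mod 125). Because gcd(54, 125) = 1, we may cancel 54 to get a ≡ b (mod 125).
We now compute 54⁻¹ mod 125 explicitly. Euclid's algorithm: 125 = 2·54 + 17, 54 = 3·17 + 3, 17 = 5·3 + 2, 3 = 1·2 + 1; back-substituting gives 1 = 44·54 − 19·125, so 54⁻¹ ≡ 44 (mod 125).
For any y ∈ ℤ/125ℤ, x = 44(y − 76) mod 125 satisfies φ(x) = 54·44(y − 76) + 76 ≡ y (since 54·44 ≡ 1 mod 125). So every y has a preimage.
Therefore φ is bijective.
Since φ is bijective, we compute φ⁻¹(81): solve 54x + 76 ≡ 81 (mod 125), i.e. 54x ≡ 5 (mod 125).
Multiplying by 54⁻¹ = 44 gives x ≡ 44·5 = 220 = 1·125 + 95 ≡ 95 (mod 125).
Check: φ(95) = 54·95 + 76 = 5206 = 41·125 + 81 ≡ 81 (mod 125).

95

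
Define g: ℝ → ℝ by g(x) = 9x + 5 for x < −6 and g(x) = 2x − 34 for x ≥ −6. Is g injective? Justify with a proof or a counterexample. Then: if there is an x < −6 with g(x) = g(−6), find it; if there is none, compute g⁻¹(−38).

-2

Both pieces are strictly increasing (slopes 9 and 2), so each is injective on its own interval.
The left piece maps (−∞, −6) onto (−∞, −49); the right piece maps [−6, ∞) onto [−46, ∞).
These images are disjoint, so no value is attained by both pieces. So g is injective.
Because the two images are disjoint, no x < −6 has g(x) = g(−6), so we compute g⁻¹(−38): −38 lies in [−46, ∞), so solve 2x − 34 = −38: x = (−38 + 34)/2 = −2.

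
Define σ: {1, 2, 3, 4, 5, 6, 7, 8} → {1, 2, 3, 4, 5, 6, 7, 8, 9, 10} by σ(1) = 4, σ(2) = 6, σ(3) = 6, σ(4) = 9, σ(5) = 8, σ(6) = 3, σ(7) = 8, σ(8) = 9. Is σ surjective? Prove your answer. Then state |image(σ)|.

No element maps to 1, so σ is not surjective.
The image of σ is {3, 4, 6, 8, 9}, which has 5 elements.

5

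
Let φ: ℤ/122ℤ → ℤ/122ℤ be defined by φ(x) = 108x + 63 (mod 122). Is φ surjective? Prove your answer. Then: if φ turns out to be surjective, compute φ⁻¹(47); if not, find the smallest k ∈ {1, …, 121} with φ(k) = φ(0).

61

Recall: φ is surjective if every y in the codomain equals φ(x) for some x in the domain.
Since gcd(108, 122) = 2, we have 108x ≡ 0 (mod 2) for all x, so φ(x) ≡ 1 (mod 2).
But 0 ≢ 1 (mod 2), so 0 ∈ ℤ/122ℤ has no preimage. Therefore φ is not surjective.
Since φ is not surjective, we find the least positive k with φ(k) = φ(0): this means 108k ≡ 0 (mod 122), i.e. 122 ∣ 108k. Since gcd(108, 122) = 2, dividing through by 2 this holds exactly when 61 ∣ 54k, and as gcd(54, 61) = 1, exactly when 61 ∣ k.
The smallest positive such k is 61.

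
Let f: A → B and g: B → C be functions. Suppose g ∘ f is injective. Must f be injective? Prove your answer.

Suppose f(a) = f(b). Applying g: (g ∘ f)(a) = (g ∘ f)(b). Since g ∘ f is injective, a = b. Therefore f is injective.

injective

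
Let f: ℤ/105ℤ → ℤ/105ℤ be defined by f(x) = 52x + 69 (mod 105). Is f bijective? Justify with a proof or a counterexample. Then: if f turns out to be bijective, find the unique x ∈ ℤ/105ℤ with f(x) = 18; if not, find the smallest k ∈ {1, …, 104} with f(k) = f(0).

102

Suppose f(x_1) = f(x_2) in ℤ/105ℤ. Then 52x_1 + 69 ≡ 52x_2 + 69 (mod 105), thus 52(x_1 − x_2) ≡ 0 (mod 105).
Since gcd(52, 105) = 1, 52 is invertible modulo 105, so x_1 − x_2 ≡ 0 (mod 105), i.e. x_1 = x_2.
We now compute 52⁻¹ mod 105 explicitly. Euclid's algorithm: 105 = 2·52 + 1; back-substituting gives 1 = 103·52 − 51·105, so 52⁻¹ ≡ 103 (mod 105).
Then y ↦ 103(y − 69) is a two-sided inverse to f, so every y ∈ ℤ/105ℤ has a preimage.
So f is bijective.
Since f is bijective, we find f⁻¹(18): we need 52x ≡ 18 − 69 ≡ 54 (mod 105). Using 52⁻¹ = 103: x ≡ 103·54 = 5562 = 52·105 + 102, so x = 102.
Check: f(102) = 52·102 + 69 = 5373 = 51·105 + 18 ≡ 18 (mod 105).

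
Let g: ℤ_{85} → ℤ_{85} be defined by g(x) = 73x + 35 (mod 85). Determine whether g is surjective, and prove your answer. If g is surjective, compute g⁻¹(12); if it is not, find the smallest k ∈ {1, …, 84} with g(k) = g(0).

Since gcd(73, 85) = 1, 73 is invertible modulo 85. Euclid's algorithm: 85 = 1·73 + 12, 73 = 6·12 + 1; back-substituting gives 1 = 7·73 − 6·85, so 73⁻¹ ≡ 7 (mod 85).
For any y ∈ ℤ_{85}, x = 7(y − 35) mod 85 satisfies g(x) = 73·7(y − 35) + 35 ≡ y (since 73·7 ≡ 1 mod 85). So every y has a preimage.
Thus g is surjective.
Since g is surjective, we find g⁻¹(12): we need 73x ≡ 12 − 35 ≡ 62 (mod 85). Using 73⁻¹ = 7: x ≡ 7·62 = 434 = 5·85 + 9, so x = 9.
Check: g(9) = 73·9 + 35 = 692 = 8·85 + 12 ≡ 12 (mod 85).

9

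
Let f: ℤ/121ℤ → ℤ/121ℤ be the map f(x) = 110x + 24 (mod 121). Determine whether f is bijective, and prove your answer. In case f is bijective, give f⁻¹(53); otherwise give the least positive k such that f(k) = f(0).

11

We have gcd(110, 121) = 11 > 1. Taking s = 0 and t = 11: f(0) = 24 and f(11) = 110·11 + 24 = 1234 ≡ 24 (mod 121).
So f(0) = f(11) while 0 ≠ 11, so f is not injective, hence not bijective.
Since f is not bijective, we find the least positive k with f(k) = f(0): this means 110k ≡ 0 (mod 121), i.e. 121 ∣ 110k. Since gcd(110, 121) = 11, dividing through by 11 this holds exactly when 11 ∣ 10k, and as gcd(10, 11) = 1, exactly when 11 ∣ k.
The smallest positive such k is 11.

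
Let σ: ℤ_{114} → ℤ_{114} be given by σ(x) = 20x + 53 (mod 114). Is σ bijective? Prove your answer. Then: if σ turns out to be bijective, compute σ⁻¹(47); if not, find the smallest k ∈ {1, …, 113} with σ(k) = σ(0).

We have gcd(20, 114) = 2 > 1. Taking u = 0 and v = 57: σ(0) = 53 and σ(57) = 20·57 + 53 = 1193 ≡ 53 (mod 114).
So σ(0) = σ(57) while 0 ≠ 57, thus σ is not injective, hence not bijective.
Since σ is not bijective, we find the least positive k with σ(k) = σ(0): this means 20k ≡ 0 (mod 114), i.e. 114 ∣ 20k. Since gcd(20, 114) = 2, dividing through by 2 this holds exactly when 57 ∣ 10k, and as gcd(10, 57) = 1, exactly when 57 ∣ k.
The smallest positive such k is 57.

57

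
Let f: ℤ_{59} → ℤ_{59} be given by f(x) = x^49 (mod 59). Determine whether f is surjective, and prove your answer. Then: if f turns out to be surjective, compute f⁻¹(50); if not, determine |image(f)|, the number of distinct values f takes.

32

Since 59 is prime, the nonzero elements of ℤ_{59} form a cyclic group of order 58.
As gcd(49, 58) = 1, raising to the 49th power is a bijection on this group: if s^49 ≡ t^49 then (st^{−1})^49 = 1, and the only element of order dividing gcd(49, 58) = 1 is 1, so s = t.
With f(0) = 0 this makes f injective on all of ℤ_{59}, hence bijective (finite equal-size domain and codomain). In particular f is surjective.
Since f is surjective, we find the preimage of 50. The inverse of x ↦ x^49 on (ℤ_{59})^× is x ↦ x^45, because 49·45 = 2205 = 38·58 + 1 ≡ 1 (mod 58) and x^{58} = 1 for x ≠ 0 (Fermat). So f⁻¹(50) = 50^45 mod 59.
Repeated squaring mod 59: 50^1 ≡ 50, 50^2 ≡ 50² = 2500 ≡ 22, 50^4 ≡ 22² = 484 ≡ 12, 50^8 ≡ 12² = 144 ≡ 26, 50^16 ≡ 26² = 676 ≡ 27, 50^32 ≡ 27² = 729 ≡ 21. Since 45 = 32 + 8 + 4 + 1, 50^45 ≡ 21·26·12·50: 21·26 = 546 ≡ 15, then 15·12 = 180 ≡ 3, then 3·50 = 150 ≡ 32. So 50^45 ≡ 32 (mod 59).
Hence f⁻¹(50) = 32.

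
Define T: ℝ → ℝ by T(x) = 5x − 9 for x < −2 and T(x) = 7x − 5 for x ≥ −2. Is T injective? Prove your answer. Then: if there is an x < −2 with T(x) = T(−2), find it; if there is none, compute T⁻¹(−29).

Both pieces are strictly increasing (slopes 5 and 7), so each is injective on its own interval.
The left piece maps (−∞, −2) onto (−∞, −19); the right piece maps [−2, ∞) onto [−19, ∞).
These images are disjoint, so no value is attained by both pieces. Hence T is injective.
Because the two images are disjoint, no x < −2 has T(x) = T(−2), so we compute T⁻¹(−29): −29 lies in (−∞, −19), so solve 5x − 9 = −29: x = (−29 + 9)/5 = −4.

-4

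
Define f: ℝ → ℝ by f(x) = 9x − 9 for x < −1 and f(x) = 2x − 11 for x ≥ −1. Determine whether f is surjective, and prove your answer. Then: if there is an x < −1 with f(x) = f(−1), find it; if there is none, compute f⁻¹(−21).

Both pieces are strictly increasing (slopes 9 and 2), so each is injective on its own interval.
The left piece maps (−∞, −1) onto (−∞, −18); the right piece maps [−1, ∞) onto [−13, ∞).
The union (−∞, −18) ∪ [−13, ∞) omits the interval between −18 and −13; in particular −18 has no preimage. So f is not surjective.
Because the two images are disjoint, no x < −1 has f(x) = f(−1), so we compute f⁻¹(−21): −21 lies in (−∞, −18), so solve 9x − 9 = −21: x = (−21 + 9)/9 = −4/3.

-4/3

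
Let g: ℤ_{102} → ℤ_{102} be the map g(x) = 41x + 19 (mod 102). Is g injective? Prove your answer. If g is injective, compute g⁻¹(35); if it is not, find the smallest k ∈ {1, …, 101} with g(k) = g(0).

80

Suppose g(a) = g(b) in ℤ_{102}. Then 41a + 19 ≡ 41b + 19 (mod 102), thus 41(a − b) ≡ 0 (mod 102).
Since gcd(41, 102) = 1, 41 is invertible modulo 102, hence a − b ≡ 0 (mod 102), i.e. a = b.
Hence g is injective.
We now compute 41⁻¹ mod 102 explicitly. Euclid's algorithm: 102 = 2·41 + 20, 41 = 2·20 + 1; back-substituting gives 1 = 5·41 − 2·102, so 41⁻¹ ≡ 5 (mod 102).
Since g is injective, we find g⁻¹(35): we need 41x ≡ 35 − 19 ≡ 16 (mod 102). Using 41⁻¹ = 5: x ≡ 5·16 = 80, so x = 80.
Check: g(80) = 41·80 + 19 = 3299 = 32·102 + 35 ≡ 35 (mod 102).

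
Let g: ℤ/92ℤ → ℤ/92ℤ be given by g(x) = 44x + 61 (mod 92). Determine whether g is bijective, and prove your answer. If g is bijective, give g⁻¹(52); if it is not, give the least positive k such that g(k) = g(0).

We have gcd(44, 92) = 4 > 1. Taking u = 0 and v = 23: g(0) = 61 and g(23) = 44·23 + 61 = 1073 ≡ 61 (mod 92).
So g(0) = g(23) while 0 ≠ 23, hence g is not injective, hence not bijective.
Since g is not bijective, we find the least positive k with g(k) = g(0): this means 44k ≡ 0 (mod 92), i.e. 92 ∣ 44k. Since gcd(44, 92) = 4, dividing through by 4 this holds exactly when 23 ∣ 11k, and as gcd(11, 23) = 1, exactly when 23 ∣ k.
The smallest positive such k is 23.

23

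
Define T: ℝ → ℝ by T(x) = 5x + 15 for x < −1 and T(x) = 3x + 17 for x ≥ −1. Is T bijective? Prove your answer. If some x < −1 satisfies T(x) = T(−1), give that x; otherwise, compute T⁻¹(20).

1

Both pieces are strictly increasing (slopes 5 and 3), so each is injective on its own interval.
The left piece maps (−∞, −1) onto (−∞, 10); the right piece maps [−1, ∞) onto [14, ∞).
The images leave a gap (10 has no preimage), so T is not surjective, hence not bijective.
Because the two images are disjoint, no x < −1 has T(x) = T(−1), so we compute T⁻¹(20): 20 lies in [14, ∞), so solve 3x + 17 = 20: x = (20 − 17)/3 = 1.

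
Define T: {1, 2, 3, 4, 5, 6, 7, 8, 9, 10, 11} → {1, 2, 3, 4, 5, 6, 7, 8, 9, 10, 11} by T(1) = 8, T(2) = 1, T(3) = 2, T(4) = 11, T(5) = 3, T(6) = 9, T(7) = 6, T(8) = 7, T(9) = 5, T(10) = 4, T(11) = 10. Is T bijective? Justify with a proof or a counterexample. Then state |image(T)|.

11

The values 8, 1, 2, 11, 3, 9, 6, 7, 5, 4, 10 are a permutation of {1, 2, 3, 4, 5, 6, 7, 8, 9, 10, 11}: each element appears exactly once.
So T is injective and surjective, hence bijective.
The image of T is {1, 2, 3, 4, 5, 6, 7, 8, 9, 10, 11}, which has 11 elements.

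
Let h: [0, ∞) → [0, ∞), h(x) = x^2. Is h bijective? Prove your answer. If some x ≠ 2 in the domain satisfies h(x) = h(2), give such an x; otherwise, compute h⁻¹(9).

3

On [0, ∞), x ↦ x^2 is strictly increasing (injective) and for any y ∈ [0, ∞) the 2nd root y^{1/2} lies in [0, ∞) (surjective). So h is bijective.
Since x ↦ x^2 is strictly increasing on [0, ∞), it is injective there, so no x ≠ 2 in the domain has h(x) = h(2). We therefore compute h⁻¹(9) = 9^{1/2} = 3 (indeed 3^2 = 9).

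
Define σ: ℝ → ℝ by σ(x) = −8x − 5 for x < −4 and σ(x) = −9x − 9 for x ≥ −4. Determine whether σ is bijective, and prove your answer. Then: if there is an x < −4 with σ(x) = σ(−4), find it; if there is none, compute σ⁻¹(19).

-28/9

Both pieces are strictly decreasing (slopes −8 and −9), so each is injective on its own interval.
The left piece maps (−∞, −4) onto (27, ∞); the right piece maps [−4, ∞) onto (−∞, 27].
Since 27 = 27, the images partition ℝ: σ is injective and surjective, hence bijective.
Because the two images are disjoint, no x < −4 has σ(x) = σ(−4), so we compute σ⁻¹(19): 19 lies in (−∞, 27], so solve −9x − 9 = 19: x = (19 + 9)/(−9) = −28/9.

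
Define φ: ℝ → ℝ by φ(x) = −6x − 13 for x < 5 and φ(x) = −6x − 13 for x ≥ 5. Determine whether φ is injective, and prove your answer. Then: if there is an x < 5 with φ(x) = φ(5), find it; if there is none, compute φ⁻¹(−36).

Both pieces are strictly decreasing (slopes −6 and −6), so each is injective on its own interval.
The left piece maps (−∞, 5) onto (−43, ∞); the right piece maps [5, ∞) onto (−∞, −43].
These images are disjoint, so no value is attained by both pieces. Therefore φ is injective.
Because the two images are disjoint, no x < 5 has φ(x) = φ(5), so we compute φ⁻¹(−36): −36 lies in (−43, ∞), so solve −6x − 13 = −36: x = (−36 + 13)/(−6) = 23/6.

23/6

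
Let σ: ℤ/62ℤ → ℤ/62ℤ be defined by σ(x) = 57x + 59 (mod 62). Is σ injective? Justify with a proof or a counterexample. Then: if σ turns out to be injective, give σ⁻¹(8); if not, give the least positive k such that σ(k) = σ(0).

Recall: injectivity means: for all a, b in the domain, σ(a) = σ(b) implies a = b.
If σ(a) = σ(b), then 57a ≡ 57b (mod 62). Because gcd(57, 62) = 1, we may cancel 57 to get a ≡ b (mod 62).
Therefore σ is injective.
We now compute 57⁻¹ mod 62 explicitly. Euclid's algorithm: 62 = 1·57 + 5, 57 = 11·5 + 2, 5 = 2·2 + 1; back-substituting gives 1 = 37·57 − 34·62, so 57⁻¹ ≡ 37 (mod 62).
Since σ is injective, we compute σ⁻¹(8): solve 57x + 59 ≡ 8 (mod 62), i.e. 57x ≡ 11 (mod 62).
Multiplying by 57⁻¹ = 37 gives x ≡ 37·11 = 407 = 6·62 + 35 ≡ 35 (mod 62).
Check: σ(35) = 57·35 + 59 = 2054 = 33·62 + 8 ≡ 8 (mod 62).

35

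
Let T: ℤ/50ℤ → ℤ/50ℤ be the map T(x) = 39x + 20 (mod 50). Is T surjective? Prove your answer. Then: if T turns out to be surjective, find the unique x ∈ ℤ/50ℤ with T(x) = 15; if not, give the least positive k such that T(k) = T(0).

Recall that surjectivity means every element of the codomain has a preimage under T.
Since gcd(39, 50) = 1, 39 is invertible modulo 50. Euclid's algorithm: 50 = 1·39 + 11, 39 = 3·11 + 6, 11 = 1·6 + 5, 6 = 1·5 + 1; back-substituting gives 1 = 9·39 − 7·50, so 39⁻¹ ≡ 9 (mod 50).
Then y ↦ 9(y − 20) is a two-sided inverse to T, so every y ∈ ℤ/50ℤ has a preimage.
So T is surjective.
Since T is surjective, we find T⁻¹(15): we need 39x ≡ 15 − 20 ≡ 45 (mod 50). Using 39⁻¹ = 9: x ≡ 9·45 = 405 = 8·50 + 5, so x = 5.
Check: T(5) = 39·5 + 20 = 215 = 4·50 + 15 ≡ 15 (mod 50).

5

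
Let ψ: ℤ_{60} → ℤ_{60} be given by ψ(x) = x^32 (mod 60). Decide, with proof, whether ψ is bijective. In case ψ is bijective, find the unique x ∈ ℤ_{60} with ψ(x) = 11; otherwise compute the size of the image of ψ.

ψ(2): Repeated squaring mod 60: 2^1 ≡ 2, 2^2 ≡ 2² = 4, 2^4 ≡ 4² = 16, 2^8 ≡ 16² = 256 ≡ 16, 2^16 ≡ 16² = 256 ≡ 16, 2^32 ≡ 16² = 256 ≡ 16. So 2^32 ≡ 16 (mod 60).
ψ(4): Repeated squaring mod 60: 4^1 ≡ 4, 4^2 ≡ 4² = 16, 4^4 ≡ 16² = 256 ≡ 16, 4^8 ≡ 16² = 256 ≡ 16, 4^16 ≡ 16² = 256 ≡ 16, 4^32 ≡ 16² = 256 ≡ 16. So 4^32 ≡ 16 (mod 60).
So ψ(2) = ψ(4) = 16 while 2 ≠ 4, therefore ψ is not injective, hence not bijective.
Since ψ is not bijective, we determine |image(ψ)|. Computing x^32 mod 60 for each x (by repeated squaring, reducing mod 60 at every step), the values ψ(0), ψ(1), …, ψ(59) are: 0, 1, 16, 21, 16, 25, 36, 1, 16, 21, 40, 1, 36, 1, 16, 45, 16, 1, 36, 1, 40, 21, 16, 1, 36, 25, 16, 21, 16, 1, 0, 1, 16, 21, 16, 25, 36, 1, 16, 21, 40, 1, 36, 1, 16, 45, 16, 1, 36, 1, 40, 21, 16, 1, 36, 25, 16, 21, 16, 1.
The distinct values are {0, 1, 16, 21, 25, 36, 40, 45}; there are 8 of them.

8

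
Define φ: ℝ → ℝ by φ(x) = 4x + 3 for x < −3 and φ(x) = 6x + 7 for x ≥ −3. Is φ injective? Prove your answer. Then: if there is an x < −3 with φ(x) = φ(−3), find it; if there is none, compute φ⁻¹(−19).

Both pieces are strictly increasing (slopes 4 and 6), so each is injective on its own interval.
The left piece maps (−∞, −3) onto (−∞, −9); the right piece maps [−3, ∞) onto [−11, ∞).
These images overlap. In particular φ(−3) = −11 (right piece), and solving 4x + 3 = −11 on the left piece gives x = −7/2 < −3.
So φ(−7/2) = φ(−3) with −7/2 ≠ −3, and φ is not injective. This x = −7/2 is the requested value below −3.

-7/2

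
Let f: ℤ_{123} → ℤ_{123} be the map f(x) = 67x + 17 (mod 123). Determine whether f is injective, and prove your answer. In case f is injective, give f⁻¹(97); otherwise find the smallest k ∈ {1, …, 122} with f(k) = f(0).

104

By definition, f is injective when f(x_1) = f(x_2) forces x_1 = x_2.
Suppose f(x_1) = f(x_2) in ℤ_{123}. Then 67x_1 + 17 ≡ 67x_2 + 17 (mod 123), hence 67(x_1 − x_2) ≡ 0 (mod 123).
Since gcd(67, 123) = 1, 67 is invertible modulo 123, hence x_1 − x_2 ≡ 0 (mod 123), i.e. x_1 = x_2.
Therefore f is injective.
We now compute 67⁻¹ mod 123 explicitly. Euclid's algorithm: 123 = 1·67 + 56, 67 = 1·56 + 11, 56 = 5·11 + 1; back-substituting gives 1 = 112·67 − 61·123, so 67⁻¹ ≡ 112 (mod 123).
Since f is injective, we find f⁻¹(97): we need 67x ≡ 97 − 17 ≡ 80 (mod 123). Using 67⁻¹ = 112: x ≡ 112·80 = 8960 = 72·123 + 104, so x = 104.
Check: f(104) = 67·104 + 17 = 6985 = 56·123 + 97 ≡ 97 (mod 123).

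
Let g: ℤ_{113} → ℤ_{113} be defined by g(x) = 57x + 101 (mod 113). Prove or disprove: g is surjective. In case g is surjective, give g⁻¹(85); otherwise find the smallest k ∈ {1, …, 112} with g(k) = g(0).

By definition, g is surjective if every y in the codomain equals g(x) for some x in the domain.
Since gcd(57, 113) = 1, 57 is invertible modulo 113. Euclid's algorithm: 113 = 1·57 + 56, 57 = 1·56 + 1; back-substituting gives 1 = 2·57 − 1·113, so 57⁻¹ ≡ 2 (mod 113).
Then y ↦ 2(y − 101) is a two-sided inverse to g, so every y ∈ ℤ_{113} has a preimage.
Hence g is surjective.
Since g is surjective, we compute g⁻¹(85): solve 57x + 101 ≡ 85 (mod 113), i.e. 57x ≡ 97 (mod 113).
Multiplying by 57⁻¹ = 2 gives x ≡ 2·97 = 194 = 1·113 + 81 ≡ 81 (mod 113).
Check: g(81) = 57·81 + 101 = 4718 = 41·113 + 85 ≡ 85 (mod 113).

81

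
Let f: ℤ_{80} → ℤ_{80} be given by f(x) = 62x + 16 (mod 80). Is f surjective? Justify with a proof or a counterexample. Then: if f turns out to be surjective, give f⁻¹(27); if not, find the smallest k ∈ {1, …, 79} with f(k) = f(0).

40

Recall that f is surjective if every y in the codomain equals f(x) for some x in the domain.
Since gcd(62, 80) = 2, we have 62x ≡ 0 (mod 2) for all x, so f(x) ≡ 0 (mod 2).
But 1 ≢ 0 (mod 2), so 1 ∈ ℤ_{80} has no preimage. So f is not surjective.
Since f is not surjective, we find the least positive k with f(k) = f(0): this means 62k ≡ 0 (mod 80), i.e. 80 ∣ 62k. Since gcd(62, 80) = 2, dividing through by 2 this holds exactly when 40 ∣ 31k, and as gcd(31, 40) = 1, exactly when 40 ∣ k.
The smallest positive such k is 40.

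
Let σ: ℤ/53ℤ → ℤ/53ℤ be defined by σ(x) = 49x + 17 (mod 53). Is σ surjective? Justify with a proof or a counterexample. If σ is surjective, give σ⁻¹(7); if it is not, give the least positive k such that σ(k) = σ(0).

29

Since gcd(49, 53) = 1, 49 is invertible modulo 53. Euclid's algorithm: 53 = 1·49 + 4, 49 = 12·4 + 1; back-substituting gives 1 = 13·49 − 12·53, so 49⁻¹ ≡ 13 (mod 53).
For any y ∈ ℤ/53ℤ, x = 13(y − 17) mod 53 satisfies σ(x) = 49·13(y − 17) + 17 ≡ y (since 49·13 ≡ 1 mod 53). So every y has a preimage.
Therefore σ is surjective.
Since σ is surjective, we compute σ⁻¹(7): solve 49x + 17 ≡ 7 (mod 53), i.e. 49x ≡ 43 (mod 53).
Multiplying by 49⁻¹ = 13 gives x ≡ 13·43 = 559 = 10·53 + 29 ≡ 29 (mod 53).
Check: σ(29) = 49·29 + 17 = 1438 = 27·53 + 7 ≡ 7 (mod 53).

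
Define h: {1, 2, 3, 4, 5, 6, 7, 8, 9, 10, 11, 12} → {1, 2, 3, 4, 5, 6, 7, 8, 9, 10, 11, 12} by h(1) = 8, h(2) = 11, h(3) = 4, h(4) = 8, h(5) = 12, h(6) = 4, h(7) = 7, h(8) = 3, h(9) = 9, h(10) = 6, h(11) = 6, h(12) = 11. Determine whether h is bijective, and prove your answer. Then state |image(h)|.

h(1) = 8 = h(4) with 1 ≠ 4, so h is not injective, hence not bijective.
The image of h is {3, 4, 6, 7, 8, 9, 11, 12}, which has 8 elements.

8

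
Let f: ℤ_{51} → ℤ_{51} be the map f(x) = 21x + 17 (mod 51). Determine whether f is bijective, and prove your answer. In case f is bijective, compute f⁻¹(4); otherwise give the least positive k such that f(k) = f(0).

17

We have gcd(21, 51) = 3 > 1. Taking u = 0 and v = 17: f(0) = 17 and f(17) = 21·17 + 17 = 374 ≡ 17 (mod 51).
So f(0) = f(17) while 0 ≠ 17, hence f is not injective, hence not bijective.
Since f is not bijective, we find the least positive k with f(k) = f(0): this means 21k ≡ 0 (mod 51), i.e. 51 ∣ 21k. Since gcd(21, 51) = 3, dividing through by 3 this holds exactly when 17 ∣ 7k, and as gcd(7, 17) = 1, exactly when 17 ∣ k.
The smallest positive such k is 17.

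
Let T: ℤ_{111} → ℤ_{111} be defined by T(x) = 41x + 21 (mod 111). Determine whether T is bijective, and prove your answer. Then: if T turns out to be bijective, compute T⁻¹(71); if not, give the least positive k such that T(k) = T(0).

If T(u) = T(v), then 41u ≡ 41v (mod 111). Because gcd(41, 111) = 1, we may cancel 41 to get u ≡ v (mod 111).
We now compute 41⁻¹ mod 111 explicitly. Euclid's algorithm: 111 = 2·41 + 29, 41 = 1·29 + 12, 29 = 2·12 + 5, 12 = 2·5 + 2, 5 = 2·2 + 1; back-substituting gives 1 = 65·41 − 24·111, so 41⁻¹ ≡ 65 (mod 111).
For any y ∈ ℤ_{111}, x = 65(y − 21) mod 111 satisfies T(x) = 41·65(y − 21) + 21 ≡ y (since 41·65 ≡ 1 mod 111). So every y has a preimage.
Thus T is bijective.
Since T is bijective, we find T⁻¹(71): we need 41x ≡ 71 − 21 ≡ 50 (mod 111). Using 41⁻¹ = 65: x ≡ 65·50 = 3250 = 29·111 + 31, so x = 31.
Check: T(31) = 41·31 + 21 = 1292 = 11·111 + 71 ≡ 71 (mod 111).

31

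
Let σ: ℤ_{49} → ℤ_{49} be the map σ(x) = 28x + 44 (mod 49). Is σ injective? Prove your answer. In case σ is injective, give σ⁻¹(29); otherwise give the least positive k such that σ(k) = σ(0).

We have gcd(28, 49) = 7 > 1. Taking s = 0 and t = 7: σ(0) = 44 and σ(7) = 28·7 + 44 = 240 ≡ 44 (mod 49).
So σ(0) = σ(7) while 0 ≠ 7, therefore σ is not injective.
Since σ is not injective, we find the least positive k with σ(k) = σ(0): this means 28k ≡ 0 (mod 49), i.e. 49 ∣ 28k. Since gcd(28, 49) = 7, dividing through by 7 this holds exactly when 7 ∣ 4k, and as gcd(4, 7) = 1, exactly when 7 ∣ k.
The smallest positive such k is 7.

7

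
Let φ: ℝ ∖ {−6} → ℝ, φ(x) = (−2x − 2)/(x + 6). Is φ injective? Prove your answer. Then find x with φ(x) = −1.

Suppose φ(s) = φ(t). Cross-multiplying: (−2s − 2)(t + 6) = (−2t − 2)(s + 6).
Expanding both sides and cancelling the symmetric terms leaves −10·(s − t) = 0. Since −10 ≠ 0, s = t. Hence φ is injective.
Solving φ(x) = −1: cross-multiplying gives −2x − 2 = −1(x + 6), which rearranges to −1x = −4, so x = 4.

4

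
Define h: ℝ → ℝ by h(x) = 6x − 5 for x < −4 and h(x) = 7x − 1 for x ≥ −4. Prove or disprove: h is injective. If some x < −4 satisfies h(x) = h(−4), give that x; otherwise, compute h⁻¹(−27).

Both pieces are strictly increasing (slopes 6 and 7), so each is injective on its own interval.
The left piece maps (−∞, −4) onto (−∞, −29); the right piece maps [−4, ∞) onto [−29, ∞).
These images are disjoint, so no value is attained by both pieces. Thus h is injective.
Because the two images are disjoint, no x < −4 has h(x) = h(−4), so we compute h⁻¹(−27): −27 lies in [−29, ∞), so solve 7x − 1 = −27: x = (−27 + 1)/7 = −26/7.

-26/7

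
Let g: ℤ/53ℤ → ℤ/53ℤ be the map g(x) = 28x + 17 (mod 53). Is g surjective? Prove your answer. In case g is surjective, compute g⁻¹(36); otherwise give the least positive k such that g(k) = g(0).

Since gcd(28, 53) = 1, 28 is invertible modulo 53. Euclid's algorithm: 53 = 1·28 + 25, 28 = 1·25 + 3, 25 = 8·3 + 1; back-substituting gives 1 = 36·28 − 19·53, so 28⁻¹ ≡ 36 (mod 53).
Then y ↦ 36(y − 17) is a two-sided inverse to g, so every y ∈ ℤ/53ℤ has a preimage.
Hence g is surjective.
Since g is surjective, we compute g⁻¹(36): solve 28x + 17 ≡ 36 (mod 53), i.e. 28x ≡ 19 (mod 53).
Multiplying by 28⁻¹ = 36 gives x ≡ 36·19 = 684 = 12·53 + 48 ≡ 48 (mod 53).
Check: g(48) = 28·48 + 17 = 1361 = 25·53 + 36 ≡ 36 (mod 53).

48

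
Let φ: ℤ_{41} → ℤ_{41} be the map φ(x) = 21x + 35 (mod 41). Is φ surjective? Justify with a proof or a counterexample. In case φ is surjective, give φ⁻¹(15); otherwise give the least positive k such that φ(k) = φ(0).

Since gcd(21, 41) = 1, 21 is invertible modulo 41. Euclid's algorithm: 41 = 1·21 + 20, 21 = 1·20 + 1; back-substituting gives 1 = 2·21 − 1·41, so 21⁻¹ ≡ 2 (mod 41).
Then y ↦ 2(y − 35) is a two-sided inverse to φ, so every y ∈ ℤ_{41} has a preimage.
Hence φ is surjective.
Since φ is surjective, we compute φ⁻¹(15): solve 21x + 35 ≡ 15 (mod 41), i.e. 21x ≡ 21 (mod 41).
Multiplying by 21⁻¹ = 2 gives x ≡ 2·21 = 42 = 1·41 + 1 ≡ 1 (mod 41).
Check: φ(1) = 21·1 + 35 = 56 = 1·41 + 15 ≡ 15 (mod 41).

1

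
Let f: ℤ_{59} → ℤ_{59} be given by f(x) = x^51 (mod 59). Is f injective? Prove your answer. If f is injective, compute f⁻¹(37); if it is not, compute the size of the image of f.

33

Since 59 is prime, the nonzero elements of ℤ_{59} form a cyclic group of order 58.
As gcd(51, 58) = 1, raising to the 51st power is a bijection on this group: if u^51 ≡ v^51 then (uv^{−1})^51 = 1, and the only element of order dividing gcd(51, 58) = 1 is 1, so u = v.
With f(0) = 0 this makes f injective on all of ℤ_{59}, hence bijective (finite equal-size domain and codomain). In particular f is injective.
Since f is injective, we find the preimage of 37. The inverse of x ↦ x^51 on (ℤ_{59})^× is x ↦ x^33, because 51·33 = 1683 = 29·58 + 1 ≡ 1 (mod 58) and x^{58} = 1 for x ≠ 0 (Fermat). So f⁻¹(37) = 37^33 mod 59.
Repeated squaring mod 59: 37^1 ≡ 37, 37^2 ≡ 37² = 1369 ≡ 12, 37^4 ≡ 12² = 144 ≡ 26, 37^8 ≡ 26² = 676 ≡ 27, 37^16 ≡ 27² = 729 ≡ 21, 37^32 ≡ 21² = 441 ≡ 28. Since 33 = 32 + 1, 37^33 ≡ 28·37: 28·37 = 1036 ≡ 33. So 37^33 ≡ 33 (mod 59).
Hence f⁻¹(37) = 33.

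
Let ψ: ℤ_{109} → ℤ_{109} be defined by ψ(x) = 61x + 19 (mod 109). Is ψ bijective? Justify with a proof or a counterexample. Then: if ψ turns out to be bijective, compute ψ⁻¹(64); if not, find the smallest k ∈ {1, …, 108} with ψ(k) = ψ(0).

Recall: injectivity means: for all a, b in the domain, ψ(a) = ψ(b) implies a = b.
Suppose ψ(a) = ψ(b) in ℤ_{109}. Then 61a + 19 ≡ 61b + 19 (mod 109), so 61(a − b) ≡ 0 (mod 109).
Since gcd(61, 109) = 1, 61 is invertible modulo 109, therefore a − b ≡ 0 (mod 109), i.e. a = b.
We now compute 61⁻¹ mod 109 explicitly. Euclid's algorithm: 109 = 1·61 + 48, 61 = 1·48 + 13, 48 = 3·13 + 9, 13 = 1·9 + 4, 9 = 2·4 + 1; back-substituting gives 1 = 84·61 − 47·109, so 61⁻¹ ≡ 84 (mod 109).
Then y ↦ 84(y − 19) is a two-sided inverse to ψ, so every y ∈ ℤ_{109} has a preimage.
So ψ is bijective.
Since ψ is bijective, we find ψ⁻¹(64): we need 61x ≡ 64 − 19 ≡ 45 (mod 109). Using 61⁻¹ = 84: x ≡ 84·45 = 3780 = 34·109 + 74, so x = 74.
Check: ψ(74) = 61·74 + 19 = 4533 = 41·109 + 64 ≡ 64 (mod 109).

74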